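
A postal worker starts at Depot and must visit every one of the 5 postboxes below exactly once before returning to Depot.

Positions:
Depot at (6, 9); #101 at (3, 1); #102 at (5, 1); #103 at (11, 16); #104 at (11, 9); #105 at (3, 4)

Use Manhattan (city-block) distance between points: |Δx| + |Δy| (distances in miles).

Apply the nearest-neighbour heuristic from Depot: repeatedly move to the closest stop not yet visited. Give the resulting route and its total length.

46 miles along Depot → #104 → #103 → #105 → #101 → #102 → Depot.

From Depot: distances to unvisited — #104=5, #105=8, #102=9, #101=11, #103=12. Nearest is #104 (5).
From #104: distances to unvisited — #103=7, #105=13, #102=14, #101=16. Nearest is #103 (7).
From #103: distances to unvisited — #105=20, #102=21, #101=23. Nearest is #105 (20).
From #105: distances to unvisited — #101=3, #102=5. Nearest is #101 (3).
From #101: distances to unvisited — #102=2. Nearest is #102 (2).
Return #102→Depot: 9.
Total = 5 + 7 + 20 + 3 + 2 + 9 = 46.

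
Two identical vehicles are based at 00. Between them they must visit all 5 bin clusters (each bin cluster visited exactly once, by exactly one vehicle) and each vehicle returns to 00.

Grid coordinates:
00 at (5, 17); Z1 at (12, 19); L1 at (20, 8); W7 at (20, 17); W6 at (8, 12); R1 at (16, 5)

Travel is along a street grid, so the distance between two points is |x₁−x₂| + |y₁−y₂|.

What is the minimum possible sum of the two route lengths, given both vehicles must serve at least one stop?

Try each way of splitting the stops between the two vehicles (each non-empty) and, for each split, find the best tour for each vehicle:
  {Z1} + {L1, W7, W6, R1}: 18 + 54 = 72
  {L1} + {Z1, W7, W6, R1}: 48 + 58 = 106
  {Z1, L1} + {W7, W6, R1}: 52 + 54 = 106
  {W7} + {Z1, L1, W6, R1}: 30 + 58 = 88
  {Z1, W7} + {L1, W6, R1}: 34 + 54 = 88
  {L1, W7} + {Z1, W6, R1}: 48 + 50 = 98
  … (15 splits in total)
Best: vehicle 1 00 → Z1 → 00 = 18; vehicle 2 00 → W7 → L1 → R1 → W6 → 00 = 54; combined 72.

Minimum combined distance: 72.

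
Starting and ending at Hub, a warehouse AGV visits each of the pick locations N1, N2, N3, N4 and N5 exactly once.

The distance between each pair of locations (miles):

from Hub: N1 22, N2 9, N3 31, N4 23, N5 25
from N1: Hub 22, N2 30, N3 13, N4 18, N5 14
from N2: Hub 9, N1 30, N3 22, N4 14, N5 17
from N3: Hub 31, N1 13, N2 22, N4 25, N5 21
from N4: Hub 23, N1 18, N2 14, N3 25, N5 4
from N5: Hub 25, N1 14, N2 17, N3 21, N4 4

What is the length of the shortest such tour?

Minimum total distance: 83 miles.

Hub - N1 - N2 - N3 - N4 - N5 - Hub: 22+30+22+25+4+25 = 128
Hub - N1 - N2 - N3 - N5 - N4 - Hub: 22+30+22+21+4+23 = 122
Hub - N1 - N2 - N4 - N3 - N5 - Hub: 22+30+14+25+21+25 = 137
Hub - N1 - N2 - N4 - N5 - N3 - Hub: 22+30+14+4+21+31 = 122
Hub - N1 - N2 - N5 - N3 - N4 - Hub: 22+30+17+21+25+23 = 138
Hub - N1 - N2 - N5 - N4 - N3 - Hub: 22+30+17+4+25+31 = 129
Hub - N1 - N3 - N2 - N4 - N5 - Hub: 22+13+22+14+4+25 = 100
Hub - N1 - N3 - N2 - N5 - N4 - Hub: 22+13+22+17+4+23 = 101
Hub - N1 - N3 - N4 - N2 - N5 - Hub: 22+13+25+14+17+25 = 116
Hub - N1 - N3 - N4 - N5 - N2 - Hub: 22+13+25+4+17+9 = 90
Hub - N1 - N3 - N5 - N2 - N4 - Hub: 22+13+21+17+14+23 = 110
Hub - N1 - N3 - N5 - N4 - N2 - Hub: 22+13+21+4+14+9 = 83
Hub - N1 - N4 - N2 - N3 - N5 - Hub: 22+18+14+22+21+25 = 122
Hub - N1 - N4 - N2 - N5 - N3 - Hub: 22+18+14+17+21+31 = 123
… (46 more)
The minimum is 83.
One optimal route: Hub → N1 → N3 → N5 → N4 → N2 → Hub (or its reverse).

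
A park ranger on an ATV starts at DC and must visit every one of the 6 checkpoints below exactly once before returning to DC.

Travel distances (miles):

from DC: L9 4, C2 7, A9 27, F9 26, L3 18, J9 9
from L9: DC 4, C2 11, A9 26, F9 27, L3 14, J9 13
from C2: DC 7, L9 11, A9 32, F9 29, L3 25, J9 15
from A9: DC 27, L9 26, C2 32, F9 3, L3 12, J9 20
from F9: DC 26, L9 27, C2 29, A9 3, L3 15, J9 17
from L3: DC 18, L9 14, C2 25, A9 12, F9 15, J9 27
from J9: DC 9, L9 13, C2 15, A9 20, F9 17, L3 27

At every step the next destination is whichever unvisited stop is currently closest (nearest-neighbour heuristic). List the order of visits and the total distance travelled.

80 miles along DC → L9 → C2 → J9 → F9 → A9 → L3 → DC.

From DC: distances to unvisited — L9=4, C2=7, J9=9, L3=18, F9=26, A9=27. Nearest is L9 (4).
From L9: distances to unvisited — C2=11, J9=13, L3=14, A9=26, F9=27. Nearest is C2 (11).
From C2: distances to unvisited — J9=15, L3=25, F9=29, A9=32. Nearest is J9 (15).
From J9: distances to unvisited — F9=17, A9=20, L3=27. Nearest is F9 (17).
From F9: distances to unvisited — A9=3, L3=15. Nearest is A9 (3).
From A9: distances to unvisited — L3=12. Nearest is L3 (12).
Return L3→DC: 18.
Total = 4 + 11 + 15 + 17 + 3 + 12 + 18 = 80.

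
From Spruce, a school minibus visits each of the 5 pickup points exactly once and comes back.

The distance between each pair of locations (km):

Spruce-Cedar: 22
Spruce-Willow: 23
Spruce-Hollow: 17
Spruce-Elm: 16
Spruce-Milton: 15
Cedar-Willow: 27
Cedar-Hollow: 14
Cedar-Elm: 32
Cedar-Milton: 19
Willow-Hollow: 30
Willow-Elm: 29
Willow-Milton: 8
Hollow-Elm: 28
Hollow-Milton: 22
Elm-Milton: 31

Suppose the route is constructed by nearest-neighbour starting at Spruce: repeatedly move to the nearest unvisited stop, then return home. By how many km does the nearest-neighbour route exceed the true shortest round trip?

From Spruce: Milton=15, Elm=16, Hollow=17, Cedar=22, Willow=23 → choose Milton (15).
From Milton: Willow=8, Cedar=19, Hollow=22, Elm=31 → choose Willow (8).
From Willow: Cedar=27, Elm=29, Hollow=30 → choose Cedar (27).
From Cedar: Hollow=14, Elm=32 → choose Hollow (14).
From Hollow: Elm=28 → choose Elm (28).
NN route Spruce → Milton → Willow → Cedar → Hollow → Elm → Spruce costs 108.
Optimal: Spruce → Hollow → Cedar → Milton → Willow → Elm → Spruce costs 103 (by enumerating all 60 distinct tours).
Excess = 108 − 103 = 5.

Excess over optimum: 5 km.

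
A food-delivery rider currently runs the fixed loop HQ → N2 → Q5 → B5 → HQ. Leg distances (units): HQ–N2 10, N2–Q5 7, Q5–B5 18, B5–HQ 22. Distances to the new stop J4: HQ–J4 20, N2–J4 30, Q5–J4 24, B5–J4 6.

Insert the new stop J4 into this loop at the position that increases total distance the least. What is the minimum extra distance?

Insertion cost between consecutive stops i–j is d(i,J4) + d(J4,j) − d(i,j):
  between HQ and N2: 20 + 30 − 10 = 40
  between N2 and Q5: 30 + 24 − 7 = 47
  between Q5 and B5: 24 + 6 − 18 = 12
  between B5 and HQ: 6 + 20 − 22 = 4
Cheapest insertion is between B5 and HQ, adding 4.
New total = 57 + 4 = 61.

Adding 4 by placing J4 on the B5–HQ leg.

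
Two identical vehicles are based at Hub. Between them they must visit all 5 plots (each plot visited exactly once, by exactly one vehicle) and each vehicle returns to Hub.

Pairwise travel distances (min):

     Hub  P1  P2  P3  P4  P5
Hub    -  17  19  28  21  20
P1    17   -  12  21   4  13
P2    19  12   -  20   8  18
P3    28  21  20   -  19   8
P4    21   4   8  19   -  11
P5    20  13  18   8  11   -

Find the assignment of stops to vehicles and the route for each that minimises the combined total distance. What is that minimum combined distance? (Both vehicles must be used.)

Check every non-empty split of the stops between the two vehicles; for each half take its own optimal tour:
  {P1} + {P2, P3, P4, P5}: 34 + 74 = 108
  {P2} + {P1, P3, P4, P5}: 38 + 68 = 106
  {P1, P2} + {P3, P4, P5}: 48 + 68 = 116
  {P3} + {P1, P2, P4, P5}: 56 + 64 = 120
  {P1, P3} + {P2, P4, P5}: 66 + 58 = 124
  {P2, P3} + {P1, P4, P5}: 67 + 52 = 119
  … (15 splits in total)
  {P1, P2, P4} + {P3, P5}: 48 + 56 = 104  ← best
Best: vehicle 1 Hub → P1 → P4 → P2 → Hub = 48; vehicle 2 Hub → P3 → P5 → Hub = 56; combined 104.

Minimum combined distance: 104 min.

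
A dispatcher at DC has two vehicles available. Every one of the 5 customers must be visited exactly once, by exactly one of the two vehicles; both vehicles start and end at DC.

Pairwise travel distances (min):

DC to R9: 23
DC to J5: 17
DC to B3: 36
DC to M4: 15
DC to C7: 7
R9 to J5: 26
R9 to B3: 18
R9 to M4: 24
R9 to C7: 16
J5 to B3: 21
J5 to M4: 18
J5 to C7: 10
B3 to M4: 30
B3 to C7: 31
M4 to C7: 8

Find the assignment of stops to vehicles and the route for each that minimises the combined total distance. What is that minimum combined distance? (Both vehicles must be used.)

Check every non-empty split of the stops between the two vehicles; for each half take its own optimal tour:
  {R9} + {J5, B3, M4, C7}: 46 + 83 = 129
  {J5} + {R9, B3, M4, C7}: 34 + 86 = 120
  {R9, J5} + {B3, M4, C7}: 66 + 81 = 147
  {B3} + {R9, J5, M4, C7}: 72 + 82 = 154
  {R9, B3} + {J5, M4, C7}: 77 + 50 = 127
  {J5, B3} + {R9, M4, C7}: 74 + 62 = 136
  … (15 splits in total)
  {R9, J5, B3} + {M4, C7}: 79 + 30 = 109  ← best
Best: vehicle 1 DC → R9 → B3 → J5 → DC = 79; vehicle 2 DC → M4 → C7 → DC = 30; combined 109.

Minimum combined distance: 109 min.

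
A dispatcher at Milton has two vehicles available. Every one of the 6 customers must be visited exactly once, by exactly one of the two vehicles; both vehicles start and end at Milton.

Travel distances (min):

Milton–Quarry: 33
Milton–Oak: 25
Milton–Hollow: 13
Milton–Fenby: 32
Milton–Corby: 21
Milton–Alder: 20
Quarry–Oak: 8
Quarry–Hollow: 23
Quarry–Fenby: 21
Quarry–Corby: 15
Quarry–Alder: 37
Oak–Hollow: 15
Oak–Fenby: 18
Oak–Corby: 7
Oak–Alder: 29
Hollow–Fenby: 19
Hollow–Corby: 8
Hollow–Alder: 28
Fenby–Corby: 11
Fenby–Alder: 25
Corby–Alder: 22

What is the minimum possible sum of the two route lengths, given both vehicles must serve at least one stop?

Try each way of splitting the stops between the two vehicles (each non-empty) and, for each split, find the best tour for each vehicle:
  {Quarry} + {Oak, Hollow, Fenby, Corby, Alder}: 66 + 91 = 157
  {Oak} + {Quarry, Hollow, Fenby, Corby, Alder}: 50 + 102 = 152
  {Quarry, Oak} + {Hollow, Fenby, Corby, Alder}: 66 + 77 = 143
  {Hollow} + {Quarry, Oak, Fenby, Corby, Alder}: 26 + 102 = 128
  {Quarry, Hollow} + {Oak, Fenby, Corby, Alder}: 69 + 88 = 157
  {Oak, Hollow} + {Quarry, Fenby, Corby, Alder}: 53 + 102 = 155
  … (31 splits in total)
  {Quarry, Oak, Hollow, Fenby, Corby} + {Alder}: 86 + 40 = 126  ← best
Best: vehicle 1 Milton → Oak → Quarry → Fenby → Corby → Hollow → Milton = 86; vehicle 2 Milton → Alder → Milton = 40; combined 126.

126 min — the smallest possible combined total.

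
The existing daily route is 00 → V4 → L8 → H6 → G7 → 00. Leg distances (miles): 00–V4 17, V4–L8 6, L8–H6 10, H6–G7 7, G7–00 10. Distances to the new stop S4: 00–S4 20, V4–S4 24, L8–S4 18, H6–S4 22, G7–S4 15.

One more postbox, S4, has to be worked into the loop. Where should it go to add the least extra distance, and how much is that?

Adding 25 miles by placing S4 on the G7–00 leg.

Insertion cost between consecutive stops i–j is d(i,S4) + d(S4,j) − d(i,j):
  between 00 and V4: 20 + 24 − 17 = 27
  between V4 and L8: 24 + 18 − 6 = 36
  between L8 and H6: 18 + 22 − 10 = 30
  between H6 and G7: 22 + 15 − 7 = 30
  between G7 and 00: 15 + 20 − 10 = 25
Cheapest insertion is between G7 and 00, adding 25.
New total = 50 + 25 = 75.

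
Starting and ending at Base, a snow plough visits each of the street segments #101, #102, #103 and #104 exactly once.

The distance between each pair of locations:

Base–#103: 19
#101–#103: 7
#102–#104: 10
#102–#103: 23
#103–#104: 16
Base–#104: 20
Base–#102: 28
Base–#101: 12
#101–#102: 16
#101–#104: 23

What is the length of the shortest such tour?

Shortest round trip = 72.

With 4 stops there are 4!/2 = 12 distinct round trips (a route and its reverse cost the same).
Base→#101→#102→#103→#104→Base: 12+16+23+16+20 = 87
Base→#101→#102→#104→#103→Base: 12+16+10+16+19 = 73
Base→#101→#103→#102→#104→Base: 12+7+23+10+20 = 72
Base→#101→#103→#104→#102→Base: 12+7+16+10+28 = 73
Base→#101→#104→#102→#103→Base: 12+23+10+23+19 = 87
Base→#101→#104→#103→#102→Base: 12+23+16+23+28 = 102
Base→#102→#101→#103→#104→Base: 28+16+7+16+20 = 87
Base→#102→#101→#104→#103→Base: 28+16+23+16+19 = 102
Base→#102→#103→#101→#104→Base: 28+23+7+23+20 = 101
Base→#102→#104→#101→#103→Base: 28+10+23+7+19 = 87
Base→#103→#101→#102→#104→Base: 19+7+16+10+20 = 72
Base→#103→#102→#101→#104→Base: 19+23+16+23+20 = 101
The minimum is 72.
One optimal route: Base → #101 → #103 → #102 → #104 → Base (or its reverse).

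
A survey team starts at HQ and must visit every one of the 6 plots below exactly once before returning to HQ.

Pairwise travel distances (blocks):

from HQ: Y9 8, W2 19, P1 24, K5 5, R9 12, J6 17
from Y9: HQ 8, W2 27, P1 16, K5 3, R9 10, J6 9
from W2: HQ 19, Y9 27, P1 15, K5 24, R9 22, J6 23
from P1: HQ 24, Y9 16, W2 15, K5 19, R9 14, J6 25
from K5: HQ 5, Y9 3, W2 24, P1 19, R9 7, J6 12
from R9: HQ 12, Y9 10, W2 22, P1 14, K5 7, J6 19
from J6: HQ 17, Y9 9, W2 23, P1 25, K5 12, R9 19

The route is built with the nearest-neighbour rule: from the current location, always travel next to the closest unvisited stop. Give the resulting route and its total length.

Total distance 84 blocks via the nearest-neighbour route HQ → K5 → Y9 → J6 → R9 → P1 → W2 → HQ.

From HQ: distances to unvisited — K5=5, Y9=8, R9=12, J6=17, W2=19, P1=24. Nearest is K5 (5).
From K5: distances to unvisited — Y9=3, R9=7, J6=12, P1=19, W2=24. Nearest is Y9 (3).
From Y9: distances to unvisited — J6=9, R9=10, P1=16, W2=27. Nearest is J6 (9).
From J6: distances to unvisited — R9=19, W2=23, P1=25. Nearest is R9 (19).
From R9: distances to unvisited — P1=14, W2=22. Nearest is P1 (14).
From P1: distances to unvisited — W2=15. Nearest is W2 (15).
Return W2→HQ: 19.
Total = 5 + 3 + 9 + 19 + 14 + 15 + 19 = 84.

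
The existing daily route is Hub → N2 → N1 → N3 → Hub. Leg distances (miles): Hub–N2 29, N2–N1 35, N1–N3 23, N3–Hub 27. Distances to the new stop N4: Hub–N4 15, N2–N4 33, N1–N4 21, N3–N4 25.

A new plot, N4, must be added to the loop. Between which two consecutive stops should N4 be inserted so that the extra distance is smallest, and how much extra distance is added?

Insertion cost between consecutive stops i–j is d(i,N4) + d(N4,j) − d(i,j):
  between Hub and N2: 15 + 33 − 29 = 19
  between N2 and N1: 33 + 21 − 35 = 19
  between N1 and N3: 21 + 25 − 23 = 23
  between N3 and Hub: 25 + 15 − 27 = 13
Cheapest insertion is between N3 and Hub, adding 13.
New total = 114 + 13 = 127.

Adding 13 miles by placing N4 on the N3–Hub leg.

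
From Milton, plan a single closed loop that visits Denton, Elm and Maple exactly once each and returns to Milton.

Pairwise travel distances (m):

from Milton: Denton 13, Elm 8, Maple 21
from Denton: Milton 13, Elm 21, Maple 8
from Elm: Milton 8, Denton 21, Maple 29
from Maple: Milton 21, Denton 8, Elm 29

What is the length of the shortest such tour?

There are 3 distinct closed tours to check (reversals are equivalent).
Milton→Denton→Elm→Maple→Milton: 13+21+29+21 = 84
Milton→Denton→Maple→Elm→Milton: 13+8+29+8 = 58
Milton→Elm→Denton→Maple→Milton: 8+21+8+21 = 58
The minimum is 58.
One optimal route: Milton → Denton → Maple → Elm → Milton (or its reverse).

Shortest round trip = 58 m.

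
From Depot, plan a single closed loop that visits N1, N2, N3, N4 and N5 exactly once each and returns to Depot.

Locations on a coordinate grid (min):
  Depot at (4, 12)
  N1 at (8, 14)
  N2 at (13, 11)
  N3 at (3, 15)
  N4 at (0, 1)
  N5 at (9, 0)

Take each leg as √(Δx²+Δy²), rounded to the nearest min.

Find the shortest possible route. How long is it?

Minimum total distance: 47 min.

With 5 stops there are 5!/2 = 60 distinct round trips (a route and its reverse cost the same).
Depot-N1-N2-N3-N4-N5-Depot: 4+6+11+14+9+13 = 57
Depot-N1-N2-N3-N5-N4-Depot: 4+6+11+16+9+12 = 58
Depot-N1-N2-N4-N3-N5-Depot: 4+6+16+14+16+13 = 69
Depot-N1-N2-N4-N5-N3-Depot: 4+6+16+9+16+3 = 54
Depot-N1-N2-N5-N3-N4-Depot: 4+6+12+16+14+12 = 64
Depot-N1-N2-N5-N4-N3-Depot: 4+6+12+9+14+3 = 48
Depot-N1-N3-N2-N4-N5-Depot: 4+5+11+16+9+13 = 58
Depot-N1-N3-N2-N5-N4-Depot: 4+5+11+12+9+12 = 53
Depot-N1-N3-N4-N2-N5-Depot: 4+5+14+16+12+13 = 64
Depot-N1-N3-N4-N5-N2-Depot: 4+5+14+9+12+9 = 53
Depot-N1-N3-N5-N2-N4-Depot: 4+5+16+12+16+12 = 65
Depot-N1-N3-N5-N4-N2-Depot: 4+5+16+9+16+9 = 59
Depot-N1-N4-N2-N3-N5-Depot: 4+15+16+11+16+13 = 75
Depot-N1-N4-N2-N5-N3-Depot: 4+15+16+12+16+3 = 66
… (46 more)
Depot-N3-N1-N2-N5-N4-Depot: 3+5+6+12+9+12 = 47  ← best
The minimum is 47.
One optimal route: Depot → N3 → N1 → N2 → N5 → N4 → Depot (or its reverse).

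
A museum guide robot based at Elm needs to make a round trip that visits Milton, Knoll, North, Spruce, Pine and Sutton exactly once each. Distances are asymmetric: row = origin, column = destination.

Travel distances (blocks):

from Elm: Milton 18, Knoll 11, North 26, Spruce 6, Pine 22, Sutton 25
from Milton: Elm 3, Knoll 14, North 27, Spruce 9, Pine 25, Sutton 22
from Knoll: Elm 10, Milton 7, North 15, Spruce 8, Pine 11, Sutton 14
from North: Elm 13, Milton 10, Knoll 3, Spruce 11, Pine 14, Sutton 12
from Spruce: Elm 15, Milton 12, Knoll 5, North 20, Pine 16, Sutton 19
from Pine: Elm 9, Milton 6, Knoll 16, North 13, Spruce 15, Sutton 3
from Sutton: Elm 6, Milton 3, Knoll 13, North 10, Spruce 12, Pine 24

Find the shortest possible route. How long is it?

Elm - Milton - Knoll - North - Spruce - Pine - Sutton - Elm: 18+14+15+11+16+3+6 = 83
Elm - Milton - Knoll - North - Spruce - Sutton - Pine - Elm: 18+14+15+11+19+24+9 = 110
Elm - Milton - Knoll - North - Pine - Spruce - Sutton - Elm: 18+14+15+14+15+19+6 = 101
Elm - Milton - Knoll - North - Pine - Sutton - Spruce - Elm: 18+14+15+14+3+12+15 = 91
Elm - Milton - Knoll - North - Sutton - Spruce - Pine - Elm: 18+14+15+12+12+16+9 = 96
Elm - Milton - Knoll - North - Sutton - Pine - Spruce - Elm: 18+14+15+12+24+15+15 = 113
Elm - Milton - Knoll - Spruce - North - Pine - Sutton - Elm: 18+14+8+20+14+3+6 = 83
Elm - Milton - Knoll - Spruce - North - Sutton - Pine - Elm: 18+14+8+20+12+24+9 = 105
… (712 more)
Elm - Spruce - Knoll - Pine - Sutton - North - Milton - Elm: 6+5+11+3+10+10+3 = 48  ← best
The minimum is 48.
One optimal route: Elm → Spruce → Knoll → Pine → Sutton → North → Milton → Elm.

48 blocks — the shortest possible round trip.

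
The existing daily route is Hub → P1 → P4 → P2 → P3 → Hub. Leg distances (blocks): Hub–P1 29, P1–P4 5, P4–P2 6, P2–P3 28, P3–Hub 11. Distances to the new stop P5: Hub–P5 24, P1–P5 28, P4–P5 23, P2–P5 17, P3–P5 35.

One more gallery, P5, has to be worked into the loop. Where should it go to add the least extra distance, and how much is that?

Insertion cost between consecutive stops i–j is d(i,P5) + d(P5,j) − d(i,j):
  between Hub and P1: 24 + 28 − 29 = 23
  between P1 and P4: 28 + 23 − 5 = 46
  between P4 and P2: 23 + 17 − 6 = 34
  between P2 and P3: 17 + 35 − 28 = 24
  between P3 and Hub: 35 + 24 − 11 = 48
Cheapest insertion is between Hub and P1, adding 23.
New total = 79 + 23 = 102.

Minimum extra distance: 23 blocks, inserting P5 between Hub and P1.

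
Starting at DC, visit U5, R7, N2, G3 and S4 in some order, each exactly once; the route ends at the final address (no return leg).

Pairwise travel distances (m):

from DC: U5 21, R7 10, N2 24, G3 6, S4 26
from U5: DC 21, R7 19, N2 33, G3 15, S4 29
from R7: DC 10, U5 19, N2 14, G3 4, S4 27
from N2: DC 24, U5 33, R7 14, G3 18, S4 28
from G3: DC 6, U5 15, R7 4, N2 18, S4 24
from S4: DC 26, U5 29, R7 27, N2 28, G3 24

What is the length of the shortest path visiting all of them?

Minimum one-way distance = 81 m.

There are 5! = 120 possible orderings.
DC → U5 → R7 → N2 → G3 → S4: 21+19+14+18+24 = 96
DC → U5 → R7 → N2 → S4 → G3: 21+19+14+28+24 = 106
DC → U5 → R7 → G3 → N2 → S4: 21+19+4+18+28 = 90
DC → U5 → R7 → G3 → S4 → N2: 21+19+4+24+28 = 96
DC → U5 → R7 → S4 → N2 → G3: 21+19+27+28+18 = 113
DC → U5 → R7 → S4 → G3 → N2: 21+19+27+24+18 = 109
DC → U5 → N2 → R7 → G3 → S4: 21+33+14+4+24 = 96
DC → U5 → N2 → R7 → S4 → G3: 21+33+14+27+24 = 119
DC → U5 → N2 → G3 → R7 → S4: 21+33+18+4+27 = 103
DC → U5 → N2 → G3 → S4 → R7: 21+33+18+24+27 = 123
DC → U5 → N2 → S4 → R7 → G3: 21+33+28+27+4 = 113
DC → U5 → N2 → S4 → G3 → R7: 21+33+28+24+4 = 110
DC → U5 → G3 → R7 → N2 → S4: 21+15+4+14+28 = 82
DC → U5 → G3 → R7 → S4 → N2: 21+15+4+27+28 = 95
… (106 more)
DC → G3 → R7 → N2 → S4 → U5: 6+4+14+28+29 = 81  ← best
The minimum is 81.
One shortest path: DC → G3 → R7 → N2 → S4 → U5.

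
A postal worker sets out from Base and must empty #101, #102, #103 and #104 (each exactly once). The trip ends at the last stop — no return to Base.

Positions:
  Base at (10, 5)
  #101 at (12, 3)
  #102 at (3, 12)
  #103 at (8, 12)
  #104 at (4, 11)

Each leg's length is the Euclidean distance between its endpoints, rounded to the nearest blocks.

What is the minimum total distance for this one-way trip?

There are 4! = 24 possible orderings.
Base - #101 - #102 - #103 - #104: 3+13+5+4 = 25
Base - #101 - #102 - #104 - #103: 3+13+1+4 = 21
Base - #101 - #103 - #102 - #104: 3+10+5+1 = 19
Base - #101 - #103 - #104 - #102: 3+10+4+1 = 18
Base - #101 - #104 - #102 - #103: 3+11+1+5 = 20
Base - #101 - #104 - #103 - #102: 3+11+4+5 = 23
Base - #102 - #101 - #103 - #104: 10+13+10+4 = 37
Base - #102 - #101 - #104 - #103: 10+13+11+4 = 38
Base - #102 - #103 - #101 - #104: 10+5+10+11 = 36
Base - #102 - #103 - #104 - #101: 10+5+4+11 = 30
Base - #102 - #104 - #101 - #103: 10+1+11+10 = 32
Base - #102 - #104 - #103 - #101: 10+1+4+10 = 25
Base - #103 - #101 - #102 - #104: 7+10+13+1 = 31
Base - #103 - #101 - #104 - #102: 7+10+11+1 = 29
… (10 more)
The minimum is 18.
One shortest path: Base → #101 → #103 → #104 → #102.

18 blocks — the minimum one-way total.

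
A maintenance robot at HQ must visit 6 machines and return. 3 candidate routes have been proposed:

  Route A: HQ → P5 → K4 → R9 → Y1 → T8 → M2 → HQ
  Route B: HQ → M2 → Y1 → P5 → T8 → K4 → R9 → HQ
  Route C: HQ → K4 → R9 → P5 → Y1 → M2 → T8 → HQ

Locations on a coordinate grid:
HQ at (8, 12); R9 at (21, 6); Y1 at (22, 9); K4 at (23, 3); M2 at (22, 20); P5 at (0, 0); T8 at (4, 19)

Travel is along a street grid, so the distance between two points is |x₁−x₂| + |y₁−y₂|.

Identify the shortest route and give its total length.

124 — Route A is the shortest.

Route A: 20 + 26 + 5 + 4 + 28 + 19 + 22 = 124
Route B: 22 + 11 + 31 + 23 + 35 + 5 + 19 = 146
Route C: 24 + 5 + 27 + 31 + 11 + 19 + 11 = 128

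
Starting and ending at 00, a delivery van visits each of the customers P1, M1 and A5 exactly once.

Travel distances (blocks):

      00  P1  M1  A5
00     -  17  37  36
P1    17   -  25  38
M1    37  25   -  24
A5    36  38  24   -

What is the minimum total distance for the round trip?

Minimum total distance: 102 blocks.

00-P1-M1-A5-00: 17+25+24+36 = 102
00-P1-A5-M1-00: 17+38+24+37 = 116
00-M1-P1-A5-00: 37+25+38+36 = 136
The minimum is 102.
One optimal route: 00 → P1 → M1 → A5 → 00 (or its reverse).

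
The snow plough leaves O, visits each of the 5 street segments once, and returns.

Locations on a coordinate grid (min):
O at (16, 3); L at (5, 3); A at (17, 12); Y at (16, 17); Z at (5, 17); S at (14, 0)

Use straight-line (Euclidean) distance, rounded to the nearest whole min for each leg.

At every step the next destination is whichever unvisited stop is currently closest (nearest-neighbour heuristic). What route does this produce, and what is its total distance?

Total distance 52 min via the nearest-neighbour route O → S → L → Z → Y → A → O.

From O: distances to unvisited — S=4, A=9, L=11, Y=14, Z=18. Nearest is S (4).
From S: distances to unvisited — L=9, A=12, Y=17, Z=19. Nearest is L (9).
From L: distances to unvisited — Z=14, A=15, Y=18. Nearest is Z (14).
From Z: distances to unvisited — Y=11, A=13. Nearest is Y (11).
From Y: distances to unvisited — A=5. Nearest is A (5).
Return A→O: 9.
Total = 4 + 9 + 14 + 11 + 5 + 9 = 52.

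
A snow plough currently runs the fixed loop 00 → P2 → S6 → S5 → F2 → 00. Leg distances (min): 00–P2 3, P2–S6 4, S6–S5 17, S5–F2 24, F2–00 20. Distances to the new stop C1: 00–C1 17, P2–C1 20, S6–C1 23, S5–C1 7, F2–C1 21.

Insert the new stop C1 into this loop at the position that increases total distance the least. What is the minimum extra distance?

Adding 4 min by placing C1 on the S5–F2 leg.

Insertion cost between consecutive stops i–j is d(i,C1) + d(C1,j) − d(i,j):
  between 00 and P2: 17 + 20 − 3 = 34
  between P2 and S6: 20 + 23 − 4 = 39
  between S6 and S5: 23 + 7 − 17 = 13
  between S5 and F2: 7 + 21 − 24 = 4
  between F2 and 00: 21 + 17 − 20 = 18
Cheapest insertion is between S5 and F2, adding 4.
New total = 68 + 4 = 72.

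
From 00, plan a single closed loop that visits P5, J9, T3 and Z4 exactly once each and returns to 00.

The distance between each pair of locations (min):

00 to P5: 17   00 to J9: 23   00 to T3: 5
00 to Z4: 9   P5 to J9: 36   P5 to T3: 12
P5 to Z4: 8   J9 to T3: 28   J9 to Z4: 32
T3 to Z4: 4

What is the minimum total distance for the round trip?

76 min — the shortest possible round trip.

With 4 stops there are 4!/2 = 12 distinct round trips (a route and its reverse cost the same).
00 - P5 - J9 - T3 - Z4 - 00: 17+36+28+4+9 = 94
00 - P5 - J9 - Z4 - T3 - 00: 17+36+32+4+5 = 94
00 - P5 - T3 - J9 - Z4 - 00: 17+12+28+32+9 = 98
00 - P5 - T3 - Z4 - J9 - 00: 17+12+4+32+23 = 88
00 - P5 - Z4 - J9 - T3 - 00: 17+8+32+28+5 = 90
00 - P5 - Z4 - T3 - J9 - 00: 17+8+4+28+23 = 80
00 - J9 - P5 - T3 - Z4 - 00: 23+36+12+4+9 = 84
00 - J9 - P5 - Z4 - T3 - 00: 23+36+8+4+5 = 76
00 - J9 - T3 - P5 - Z4 - 00: 23+28+12+8+9 = 80
00 - J9 - Z4 - P5 - T3 - 00: 23+32+8+12+5 = 80
00 - T3 - P5 - J9 - Z4 - 00: 5+12+36+32+9 = 94
00 - T3 - J9 - P5 - Z4 - 00: 5+28+36+8+9 = 86
The minimum is 76.
One optimal route: 00 → J9 → P5 → Z4 → T3 → 00 (or its reverse).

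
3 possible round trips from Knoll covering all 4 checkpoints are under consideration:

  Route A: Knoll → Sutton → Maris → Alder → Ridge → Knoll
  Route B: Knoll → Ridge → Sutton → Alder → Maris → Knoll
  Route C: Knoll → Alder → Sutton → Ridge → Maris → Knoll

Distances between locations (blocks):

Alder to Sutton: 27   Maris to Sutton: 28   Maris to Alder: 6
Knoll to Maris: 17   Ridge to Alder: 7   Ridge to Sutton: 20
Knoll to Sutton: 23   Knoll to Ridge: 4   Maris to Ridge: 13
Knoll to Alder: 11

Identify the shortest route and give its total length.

Route A: 23 + 28 + 6 + 7 + 4 = 68
Route B: 4 + 20 + 27 + 6 + 17 = 74
Route C: 11 + 27 + 20 + 13 + 17 = 88

Shortest is Route A, total 68 blocks.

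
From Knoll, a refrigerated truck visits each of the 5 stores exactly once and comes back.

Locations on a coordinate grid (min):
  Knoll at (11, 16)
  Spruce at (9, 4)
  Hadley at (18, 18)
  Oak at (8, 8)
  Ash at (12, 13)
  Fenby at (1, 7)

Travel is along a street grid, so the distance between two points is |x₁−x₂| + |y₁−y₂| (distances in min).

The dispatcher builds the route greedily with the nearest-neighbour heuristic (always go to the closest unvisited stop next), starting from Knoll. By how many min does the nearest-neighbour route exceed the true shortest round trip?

From Knoll: Ash=4, Hadley=9, Oak=11, Spruce=14, Fenby=19 → choose Ash (4).
From Ash: Oak=9, Hadley=11, Spruce=12, Fenby=17 → choose Oak (9).
From Oak: Spruce=5, Fenby=8, Hadley=20 → choose Spruce (5).
From Spruce: Fenby=11, Hadley=23 → choose Fenby (11).
From Fenby: Hadley=28 → choose Hadley (28).
NN route Knoll → Ash → Oak → Spruce → Fenby → Hadley → Knoll costs 66.
Optimal: Knoll → Spruce → Fenby → Oak → Ash → Hadley → Knoll costs 62 (by enumerating all 60 distinct tours).
Excess = 66 − 62 = 4.

Excess over optimum: 4 min.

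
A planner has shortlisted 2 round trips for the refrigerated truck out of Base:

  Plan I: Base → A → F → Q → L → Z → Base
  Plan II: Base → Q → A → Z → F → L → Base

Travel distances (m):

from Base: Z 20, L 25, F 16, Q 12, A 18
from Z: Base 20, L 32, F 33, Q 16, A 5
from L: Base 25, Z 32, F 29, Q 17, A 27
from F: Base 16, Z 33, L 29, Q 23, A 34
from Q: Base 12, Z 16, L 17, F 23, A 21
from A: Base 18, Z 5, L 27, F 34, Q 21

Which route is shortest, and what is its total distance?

Plan I: 18 + 34 + 23 + 17 + 32 + 20 = 144
Plan II: 12 + 21 + 5 + 33 + 29 + 25 = 125

Shortest is Plan II, total 125 m.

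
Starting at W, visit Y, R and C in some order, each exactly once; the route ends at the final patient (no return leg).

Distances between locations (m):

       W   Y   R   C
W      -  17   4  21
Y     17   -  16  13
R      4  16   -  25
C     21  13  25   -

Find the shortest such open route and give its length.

Minimum one-way distance = 33 m.

There are 3! = 6 possible orderings.
W→Y→R→C: 17+16+25 = 58
W→Y→C→R: 17+13+25 = 55
W→R→Y→C: 4+16+13 = 33
W→R→C→Y: 4+25+13 = 42
W→C→Y→R: 21+13+16 = 50
W→C→R→Y: 21+25+16 = 62
The minimum is 33.
One shortest path: W → R → Y → C.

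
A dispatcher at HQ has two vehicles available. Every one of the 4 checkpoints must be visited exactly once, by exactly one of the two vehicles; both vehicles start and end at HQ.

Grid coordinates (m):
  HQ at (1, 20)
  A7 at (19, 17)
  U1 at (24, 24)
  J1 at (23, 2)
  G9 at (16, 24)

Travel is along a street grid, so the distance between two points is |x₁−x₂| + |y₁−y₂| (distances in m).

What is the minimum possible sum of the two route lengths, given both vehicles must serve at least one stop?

Minimum combined distance: 128 m.

Try each way of splitting the stops between the two vehicles (each non-empty) and, for each split, find the best tour for each vehicle:
  {A7} + {U1, J1, G9}: 42 + 90 = 132
  {U1} + {A7, J1, G9}: 54 + 88 = 142
  {A7, U1} + {J1, G9}: 60 + 88 = 148
  {J1} + {A7, U1, G9}: 80 + 60 = 140
  {A7, J1} + {U1, G9}: 80 + 54 = 134
  {U1, J1} + {A7, G9}: 90 + 50 = 140
  … (7 splits in total)
  {A7, U1, J1} + {G9}: 90 + 38 = 128  ← best
Best: vehicle 1 HQ → A7 → J1 → U1 → HQ = 90; vehicle 2 HQ → G9 → HQ = 38; combined 128.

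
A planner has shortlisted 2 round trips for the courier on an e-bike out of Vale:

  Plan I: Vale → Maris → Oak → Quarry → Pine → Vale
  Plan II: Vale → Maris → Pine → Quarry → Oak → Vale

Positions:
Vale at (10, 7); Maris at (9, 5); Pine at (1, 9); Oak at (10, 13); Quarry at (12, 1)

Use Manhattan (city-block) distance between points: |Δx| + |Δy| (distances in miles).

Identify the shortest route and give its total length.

Plan I: 3 + 9 + 14 + 19 + 11 = 56
Plan II: 3 + 12 + 19 + 14 + 6 = 54

Shortest is Plan II, total 54 miles.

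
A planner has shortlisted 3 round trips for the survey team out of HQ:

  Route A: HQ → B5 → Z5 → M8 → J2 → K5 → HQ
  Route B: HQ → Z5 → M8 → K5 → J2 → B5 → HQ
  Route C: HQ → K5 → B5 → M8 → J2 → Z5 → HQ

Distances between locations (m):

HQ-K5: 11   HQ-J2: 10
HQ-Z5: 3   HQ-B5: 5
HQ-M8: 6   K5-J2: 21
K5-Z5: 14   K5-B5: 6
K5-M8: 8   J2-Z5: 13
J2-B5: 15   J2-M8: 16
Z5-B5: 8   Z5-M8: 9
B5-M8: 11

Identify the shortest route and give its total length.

Route A: 5 + 8 + 9 + 16 + 21 + 11 = 70
Route B: 3 + 9 + 8 + 21 + 15 + 5 = 61
Route C: 11 + 6 + 11 + 16 + 13 + 3 = 60

60 m — Route C is the shortest.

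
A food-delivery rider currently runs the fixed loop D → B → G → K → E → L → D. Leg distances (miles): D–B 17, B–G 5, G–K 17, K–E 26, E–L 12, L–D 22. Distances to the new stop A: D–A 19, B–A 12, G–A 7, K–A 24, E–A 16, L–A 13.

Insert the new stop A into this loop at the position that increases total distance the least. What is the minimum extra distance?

Minimum extra distance: 10 miles, inserting A between L and D.

Insertion cost between consecutive stops i–j is d(i,A) + d(A,j) − d(i,j):
  between D and B: 19 + 12 − 17 = 14
  between B and G: 12 + 7 − 5 = 14
  between G and K: 7 + 24 − 17 = 14
  between K and E: 24 + 16 − 26 = 14
  between E and L: 16 + 13 − 12 = 17
  between L and D: 13 + 19 − 22 = 10
Cheapest insertion is between L and D, adding 10.
New total = 99 + 10 = 109.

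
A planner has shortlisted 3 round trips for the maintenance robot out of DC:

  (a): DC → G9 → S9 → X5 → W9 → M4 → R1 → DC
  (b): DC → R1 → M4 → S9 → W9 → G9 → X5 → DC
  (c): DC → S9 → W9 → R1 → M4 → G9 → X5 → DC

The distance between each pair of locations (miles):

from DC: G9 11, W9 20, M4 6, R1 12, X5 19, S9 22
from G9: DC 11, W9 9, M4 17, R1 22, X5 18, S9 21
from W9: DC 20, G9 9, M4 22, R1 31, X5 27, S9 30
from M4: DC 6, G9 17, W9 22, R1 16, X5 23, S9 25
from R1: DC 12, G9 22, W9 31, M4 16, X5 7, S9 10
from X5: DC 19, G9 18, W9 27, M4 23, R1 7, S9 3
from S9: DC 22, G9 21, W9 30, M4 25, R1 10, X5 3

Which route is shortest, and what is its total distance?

(a): 11 + 21 + 3 + 27 + 22 + 16 + 12 = 112
(b): 12 + 16 + 25 + 30 + 9 + 18 + 19 = 129
(c): 22 + 30 + 31 + 16 + 17 + 18 + 19 = 153

Shortest is (a), total 112 miles.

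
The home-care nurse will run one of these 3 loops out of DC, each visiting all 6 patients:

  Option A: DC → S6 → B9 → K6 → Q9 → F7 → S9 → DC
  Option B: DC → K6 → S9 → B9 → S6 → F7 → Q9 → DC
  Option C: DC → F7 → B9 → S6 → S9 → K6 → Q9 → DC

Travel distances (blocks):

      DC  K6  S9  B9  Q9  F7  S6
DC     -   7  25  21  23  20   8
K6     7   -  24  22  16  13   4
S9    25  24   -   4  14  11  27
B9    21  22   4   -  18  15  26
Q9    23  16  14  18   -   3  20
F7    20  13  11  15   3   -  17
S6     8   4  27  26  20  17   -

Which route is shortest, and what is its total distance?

104 blocks — Option B is the shortest.

Option A: 8 + 26 + 22 + 16 + 3 + 11 + 25 = 111
Option B: 7 + 24 + 4 + 26 + 17 + 3 + 23 = 104
Option C: 20 + 15 + 26 + 27 + 24 + 16 + 23 = 151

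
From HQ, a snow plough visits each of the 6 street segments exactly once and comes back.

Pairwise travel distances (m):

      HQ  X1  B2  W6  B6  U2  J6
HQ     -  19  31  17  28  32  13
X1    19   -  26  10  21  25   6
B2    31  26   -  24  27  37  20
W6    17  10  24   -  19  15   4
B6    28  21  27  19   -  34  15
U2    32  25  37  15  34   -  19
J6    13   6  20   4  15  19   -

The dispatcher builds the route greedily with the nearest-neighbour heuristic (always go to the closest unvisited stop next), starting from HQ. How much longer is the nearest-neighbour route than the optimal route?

Excess over optimum: 8 m.

From HQ: J6=13, W6=17, X1=19, B6=28, B2=31, U2=32 → choose J6 (13).
From J6: W6=4, X1=6, B6=15, U2=19, B2=20 → choose W6 (4).
From W6: X1=10, U2=15, B6=19, B2=24 → choose X1 (10).
From X1: B6=21, U2=25, B2=26 → choose B6 (21).
From B6: B2=27, U2=34 → choose B2 (27).
From B2: U2=37 → choose U2 (37).
NN route HQ → J6 → W6 → X1 → B6 → B2 → U2 → HQ costs 144.
Optimal: HQ → X1 → W6 → U2 → B2 → B6 → J6 → HQ costs 136 (by enumerating all 360 distinct tours).
Excess = 144 − 136 = 8.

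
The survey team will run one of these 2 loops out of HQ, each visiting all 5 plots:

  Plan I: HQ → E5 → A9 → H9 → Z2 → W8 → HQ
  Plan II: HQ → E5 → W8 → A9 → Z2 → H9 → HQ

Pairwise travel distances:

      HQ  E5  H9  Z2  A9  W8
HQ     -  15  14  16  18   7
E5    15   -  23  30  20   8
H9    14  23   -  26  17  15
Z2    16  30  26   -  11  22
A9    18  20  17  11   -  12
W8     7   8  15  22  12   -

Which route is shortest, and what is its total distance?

Plan I: 15 + 20 + 17 + 26 + 22 + 7 = 107
Plan II: 15 + 8 + 12 + 11 + 26 + 14 = 86

Shortest is Plan II, total 86.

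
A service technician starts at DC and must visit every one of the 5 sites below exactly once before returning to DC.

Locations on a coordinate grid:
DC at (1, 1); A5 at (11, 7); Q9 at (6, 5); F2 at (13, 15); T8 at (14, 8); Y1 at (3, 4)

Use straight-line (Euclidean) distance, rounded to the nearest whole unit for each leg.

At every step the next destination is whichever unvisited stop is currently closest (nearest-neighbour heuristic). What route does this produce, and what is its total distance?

From DC: distances to unvisited — Y1=4, Q9=6, A5=12, T8=15, F2=18. Nearest is Y1 (4).
From Y1: distances to unvisited — Q9=3, A5=9, T8=12, F2=15. Nearest is Q9 (3).
From Q9: distances to unvisited — A5=5, T8=9, F2=12. Nearest is A5 (5).
From A5: distances to unvisited — T8=3, F2=8. Nearest is T8 (3).
From T8: distances to unvisited — F2=7. Nearest is F2 (7).
Return F2→DC: 18.
Total = 4 + 3 + 5 + 3 + 7 + 18 = 40.

40 along DC → Y1 → Q9 → A5 → T8 → F2 → DC.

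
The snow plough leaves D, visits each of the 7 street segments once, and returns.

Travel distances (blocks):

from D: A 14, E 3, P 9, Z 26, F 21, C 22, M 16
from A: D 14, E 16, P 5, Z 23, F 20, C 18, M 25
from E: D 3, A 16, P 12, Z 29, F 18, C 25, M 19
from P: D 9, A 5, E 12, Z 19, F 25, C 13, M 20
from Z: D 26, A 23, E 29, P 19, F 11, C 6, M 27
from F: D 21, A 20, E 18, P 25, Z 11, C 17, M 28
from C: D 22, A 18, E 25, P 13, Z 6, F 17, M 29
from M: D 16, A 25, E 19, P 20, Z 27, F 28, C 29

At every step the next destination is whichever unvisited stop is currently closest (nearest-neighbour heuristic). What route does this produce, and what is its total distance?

D → [E:3 / P:9 / A:14 / M:16 / F:21 / C:22 / Z:26] → E (3)
E → [P:12 / A:16 / F:18 / M:19 / C:25 / Z:29] → P (12)
P → [A:5 / C:13 / Z:19 / M:20 / F:25] → A (5)
A → [C:18 / F:20 / Z:23 / M:25] → C (18)
C → [Z:6 / F:17 / M:29] → Z (6)
Z → [F:11 / M:27] → F (11)
F → [M:28] → M (28)
Return M→D: 16.
Total = 3 + 12 + 5 + 18 + 6 + 11 + 28 + 16 = 99.

Total distance 99 blocks via the nearest-neighbour route D → E → P → A → C → Z → F → M → D.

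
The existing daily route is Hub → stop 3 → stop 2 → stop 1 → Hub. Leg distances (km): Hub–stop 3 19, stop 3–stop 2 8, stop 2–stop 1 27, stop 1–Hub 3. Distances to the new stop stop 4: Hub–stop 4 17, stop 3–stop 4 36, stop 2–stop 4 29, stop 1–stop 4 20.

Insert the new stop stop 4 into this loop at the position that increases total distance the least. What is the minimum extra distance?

Insertion cost between consecutive stops i–j is d(i,stop 4) + d(stop 4,j) − d(i,j):
  between Hub and stop 3: 17 + 36 − 19 = 34
  between stop 3 and stop 2: 36 + 29 − 8 = 57
  between stop 2 and stop 1: 29 + 20 − 27 = 22
  between stop 1 and Hub: 20 + 17 − 3 = 34
Cheapest insertion is between stop 2 and stop 1, adding 22.
New total = 57 + 22 = 79.

Minimum extra distance: 22 km, inserting stop 4 between stop 2 and stop 1.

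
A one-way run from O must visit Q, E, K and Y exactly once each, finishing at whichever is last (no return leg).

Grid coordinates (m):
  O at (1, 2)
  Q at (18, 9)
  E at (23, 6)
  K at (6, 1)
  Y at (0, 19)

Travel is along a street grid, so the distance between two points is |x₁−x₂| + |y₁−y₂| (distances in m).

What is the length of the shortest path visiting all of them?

There are 4! = 24 possible orderings.
O - Q - E - K - Y: 24+8+22+24 = 78
O - Q - E - Y - K: 24+8+36+24 = 92
O - Q - K - E - Y: 24+20+22+36 = 102
O - Q - K - Y - E: 24+20+24+36 = 104
O - Q - Y - E - K: 24+28+36+22 = 110
O - Q - Y - K - E: 24+28+24+22 = 98
O - E - Q - K - Y: 26+8+20+24 = 78
O - E - Q - Y - K: 26+8+28+24 = 86
O - E - K - Q - Y: 26+22+20+28 = 96
O - E - K - Y - Q: 26+22+24+28 = 100
O - E - Y - Q - K: 26+36+28+20 = 110
O - E - Y - K - Q: 26+36+24+20 = 106
O - K - Q - E - Y: 6+20+8+36 = 70
O - K - Q - Y - E: 6+20+28+36 = 90
… (10 more)
O - K - E - Q - Y: 6+22+8+28 = 64  ← best
The minimum is 64.
One shortest path: O → K → E → Q → Y.

64 m — the minimum one-way total.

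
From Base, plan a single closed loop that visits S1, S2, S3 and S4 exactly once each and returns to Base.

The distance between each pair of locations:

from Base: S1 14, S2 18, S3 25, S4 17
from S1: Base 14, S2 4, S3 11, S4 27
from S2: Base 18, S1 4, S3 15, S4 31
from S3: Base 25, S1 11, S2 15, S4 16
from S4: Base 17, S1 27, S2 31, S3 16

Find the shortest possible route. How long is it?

Shortest round trip = 66.

Base→S1→S2→S3→S4→Base: 14+4+15+16+17 = 66
Base→S1→S2→S4→S3→Base: 14+4+31+16+25 = 90
Base→S1→S3→S2→S4→Base: 14+11+15+31+17 = 88
Base→S1→S3→S4→S2→Base: 14+11+16+31+18 = 90
Base→S1→S4→S2→S3→Base: 14+27+31+15+25 = 112
Base→S1→S4→S3→S2→Base: 14+27+16+15+18 = 90
Base→S2→S1→S3→S4→Base: 18+4+11+16+17 = 66
Base→S2→S1→S4→S3→Base: 18+4+27+16+25 = 90
Base→S2→S3→S1→S4→Base: 18+15+11+27+17 = 88
Base→S2→S4→S1→S3→Base: 18+31+27+11+25 = 112
Base→S3→S1→S2→S4→Base: 25+11+4+31+17 = 88
Base→S3→S2→S1→S4→Base: 25+15+4+27+17 = 88
The minimum is 66.
One optimal route: Base → S1 → S2 → S3 → S4 → Base (or its reverse).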